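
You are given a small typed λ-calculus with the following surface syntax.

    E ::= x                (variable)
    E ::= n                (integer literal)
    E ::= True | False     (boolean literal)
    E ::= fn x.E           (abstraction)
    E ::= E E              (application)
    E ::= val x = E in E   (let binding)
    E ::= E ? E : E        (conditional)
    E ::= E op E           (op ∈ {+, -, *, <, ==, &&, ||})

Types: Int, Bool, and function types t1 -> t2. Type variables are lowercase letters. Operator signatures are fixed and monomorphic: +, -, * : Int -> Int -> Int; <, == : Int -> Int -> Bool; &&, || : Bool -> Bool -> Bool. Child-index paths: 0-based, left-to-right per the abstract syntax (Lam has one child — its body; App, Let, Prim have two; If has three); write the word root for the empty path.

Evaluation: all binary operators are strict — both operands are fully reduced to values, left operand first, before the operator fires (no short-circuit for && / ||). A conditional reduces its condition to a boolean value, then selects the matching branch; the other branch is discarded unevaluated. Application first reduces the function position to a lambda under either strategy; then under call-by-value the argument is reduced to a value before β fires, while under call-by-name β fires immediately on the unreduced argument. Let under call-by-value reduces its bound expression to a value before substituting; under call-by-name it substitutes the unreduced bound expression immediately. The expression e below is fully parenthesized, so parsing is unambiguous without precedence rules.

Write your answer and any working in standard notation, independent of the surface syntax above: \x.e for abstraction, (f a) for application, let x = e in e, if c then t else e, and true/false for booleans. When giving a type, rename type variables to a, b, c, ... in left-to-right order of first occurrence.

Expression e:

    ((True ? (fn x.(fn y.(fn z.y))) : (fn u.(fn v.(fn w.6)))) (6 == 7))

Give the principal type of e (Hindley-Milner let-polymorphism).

Answer: Int -> a -> Int

Working:
  unify Bool ~ Bool
y : b
\z._ : c -> b
\y._ : b -> c -> b
\x._ : a -> b -> c -> b
\w._ : f -> Int
\v._ : e -> f -> Int
\u._ : d -> e -> f -> Int
  unify a -> b -> c -> b ~ d -> e -> f -> Int
  unify a ~ d
  unify b -> c -> b ~ e -> f -> Int
  unify b ~ e
  unify c -> e ~ f -> Int
  unify c ~ f
  unify e ~ Int
  unify Int ~ Int
  unify Int ~ Int
  unify d -> Int -> f -> Int ~ Bool -> g
  unify d ~ Bool
  unify Int -> f -> Int ~ g
_ _ : Int -> f -> Int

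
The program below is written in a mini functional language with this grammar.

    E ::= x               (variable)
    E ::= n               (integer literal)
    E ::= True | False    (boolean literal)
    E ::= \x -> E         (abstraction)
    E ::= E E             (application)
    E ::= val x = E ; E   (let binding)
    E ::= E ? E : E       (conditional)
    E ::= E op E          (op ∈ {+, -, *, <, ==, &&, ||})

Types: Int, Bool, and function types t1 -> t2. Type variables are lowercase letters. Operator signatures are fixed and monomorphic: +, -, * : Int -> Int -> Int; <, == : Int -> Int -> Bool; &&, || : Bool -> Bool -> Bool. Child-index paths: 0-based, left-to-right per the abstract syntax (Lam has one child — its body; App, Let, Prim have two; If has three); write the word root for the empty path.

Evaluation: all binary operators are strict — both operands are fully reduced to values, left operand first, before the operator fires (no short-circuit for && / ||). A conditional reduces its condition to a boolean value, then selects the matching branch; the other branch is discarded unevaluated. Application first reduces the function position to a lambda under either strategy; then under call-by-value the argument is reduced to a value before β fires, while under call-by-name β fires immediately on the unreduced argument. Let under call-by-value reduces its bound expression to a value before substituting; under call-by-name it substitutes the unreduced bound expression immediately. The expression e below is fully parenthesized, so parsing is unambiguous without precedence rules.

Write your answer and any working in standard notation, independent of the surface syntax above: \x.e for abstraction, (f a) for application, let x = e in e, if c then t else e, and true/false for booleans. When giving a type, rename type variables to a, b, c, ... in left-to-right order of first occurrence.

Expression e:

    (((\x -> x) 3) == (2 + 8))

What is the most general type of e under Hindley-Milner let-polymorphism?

Trace:
x : a
\x._ : a -> a
  unify a -> a ~ Int -> b
  unify a ~ Int
  unify Int ~ b
_ _ : Int
  unify Int ~ Int
  unify Int ~ Int
  unify Int ~ Int
  unify Int ~ Int

Answer: Bool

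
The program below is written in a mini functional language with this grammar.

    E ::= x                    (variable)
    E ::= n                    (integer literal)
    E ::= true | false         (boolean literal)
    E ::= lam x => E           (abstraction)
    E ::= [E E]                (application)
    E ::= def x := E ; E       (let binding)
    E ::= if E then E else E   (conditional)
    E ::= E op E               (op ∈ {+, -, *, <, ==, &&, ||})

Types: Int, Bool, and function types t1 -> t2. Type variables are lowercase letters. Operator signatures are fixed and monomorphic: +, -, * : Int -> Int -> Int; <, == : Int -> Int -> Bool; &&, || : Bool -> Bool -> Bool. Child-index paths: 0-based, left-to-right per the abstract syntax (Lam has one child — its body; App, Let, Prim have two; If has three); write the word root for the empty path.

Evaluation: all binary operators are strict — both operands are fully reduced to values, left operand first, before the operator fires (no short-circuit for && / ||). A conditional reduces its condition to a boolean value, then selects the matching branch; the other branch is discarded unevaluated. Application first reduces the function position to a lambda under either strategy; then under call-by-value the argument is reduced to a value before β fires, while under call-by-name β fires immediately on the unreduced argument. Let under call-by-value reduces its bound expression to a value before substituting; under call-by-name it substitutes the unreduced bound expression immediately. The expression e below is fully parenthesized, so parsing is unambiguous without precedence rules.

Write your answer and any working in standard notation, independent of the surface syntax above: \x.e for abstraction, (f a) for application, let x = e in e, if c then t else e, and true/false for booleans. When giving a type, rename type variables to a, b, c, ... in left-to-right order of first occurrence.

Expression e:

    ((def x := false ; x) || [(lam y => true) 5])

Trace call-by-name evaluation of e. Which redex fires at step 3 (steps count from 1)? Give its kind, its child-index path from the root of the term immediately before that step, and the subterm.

Trace:
step 0: ((let x = false in x) || ((\y.true) 5))
step 1: [let@0] (false || ((\y.true) 5))
step 2: [beta@1] (false || true)
step 3: [delta@root] true

Answer: delta at root : (false || true)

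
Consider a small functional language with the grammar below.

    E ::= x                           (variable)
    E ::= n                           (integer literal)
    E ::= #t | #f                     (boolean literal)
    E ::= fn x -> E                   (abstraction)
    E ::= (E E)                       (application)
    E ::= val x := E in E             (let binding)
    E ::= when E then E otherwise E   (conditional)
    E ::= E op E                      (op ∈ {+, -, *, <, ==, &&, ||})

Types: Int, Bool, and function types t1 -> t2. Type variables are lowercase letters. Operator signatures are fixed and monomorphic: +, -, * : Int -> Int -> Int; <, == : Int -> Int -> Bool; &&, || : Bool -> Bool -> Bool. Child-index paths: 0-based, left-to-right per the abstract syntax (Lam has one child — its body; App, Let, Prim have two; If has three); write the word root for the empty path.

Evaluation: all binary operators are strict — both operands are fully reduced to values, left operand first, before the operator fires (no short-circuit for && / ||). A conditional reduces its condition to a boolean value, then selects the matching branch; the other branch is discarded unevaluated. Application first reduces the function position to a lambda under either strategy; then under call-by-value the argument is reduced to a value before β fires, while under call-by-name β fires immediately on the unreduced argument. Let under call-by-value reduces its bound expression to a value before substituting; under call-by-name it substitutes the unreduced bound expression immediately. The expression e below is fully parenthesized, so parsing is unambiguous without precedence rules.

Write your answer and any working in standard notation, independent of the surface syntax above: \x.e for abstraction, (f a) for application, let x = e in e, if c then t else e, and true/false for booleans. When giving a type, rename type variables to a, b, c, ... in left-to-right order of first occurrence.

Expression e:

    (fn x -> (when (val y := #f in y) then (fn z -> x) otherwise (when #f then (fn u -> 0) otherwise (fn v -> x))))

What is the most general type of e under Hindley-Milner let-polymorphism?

Answer: Int -> a -> Int

Working:
let y : Bool
y : Bool
  unify Bool ~ Bool
x : a
\z._ : b -> a
  unify Bool ~ Bool
\u._ : c -> Int
x : a
\v._ : d -> a
  unify c -> Int ~ d -> a
  unify c ~ d
  unify Int ~ a
  unify b -> Int ~ d -> Int
  unify b ~ d
  unify Int ~ Int
\x._ : Int -> d -> Int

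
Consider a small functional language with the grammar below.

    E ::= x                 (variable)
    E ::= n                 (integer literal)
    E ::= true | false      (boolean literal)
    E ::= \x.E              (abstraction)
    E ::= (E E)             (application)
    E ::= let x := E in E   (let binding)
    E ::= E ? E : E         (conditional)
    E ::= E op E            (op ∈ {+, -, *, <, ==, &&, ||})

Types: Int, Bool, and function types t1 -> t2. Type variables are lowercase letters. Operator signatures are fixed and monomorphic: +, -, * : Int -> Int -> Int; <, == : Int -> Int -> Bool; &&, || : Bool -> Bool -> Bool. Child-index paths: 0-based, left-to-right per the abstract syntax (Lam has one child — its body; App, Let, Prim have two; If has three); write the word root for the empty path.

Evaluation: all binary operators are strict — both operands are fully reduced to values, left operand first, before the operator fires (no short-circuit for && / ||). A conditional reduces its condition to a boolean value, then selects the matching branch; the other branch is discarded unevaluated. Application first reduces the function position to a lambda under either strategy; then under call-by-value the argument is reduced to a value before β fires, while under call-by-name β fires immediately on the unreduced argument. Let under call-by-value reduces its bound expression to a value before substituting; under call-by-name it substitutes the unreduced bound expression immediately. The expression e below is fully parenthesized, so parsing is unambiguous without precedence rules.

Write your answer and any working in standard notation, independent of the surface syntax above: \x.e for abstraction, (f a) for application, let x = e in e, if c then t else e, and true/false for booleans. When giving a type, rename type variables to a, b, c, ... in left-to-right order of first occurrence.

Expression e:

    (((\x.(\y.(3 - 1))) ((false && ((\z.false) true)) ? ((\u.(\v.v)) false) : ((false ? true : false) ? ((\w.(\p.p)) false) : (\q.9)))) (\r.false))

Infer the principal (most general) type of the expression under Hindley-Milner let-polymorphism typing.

Answer: Int

Working:
  unify Int ~ Int
  unify Int ~ Int
\y._ : b -> Int
\x._ : a -> b -> Int
  unify Bool ~ Bool
\z._ : c -> Bool
  unify c -> Bool ~ Bool -> d
  unify c ~ Bool
  unify Bool ~ d
_ _ : Bool
  unify Bool ~ Bool
  unify Bool ~ Bool
v : f
\v._ : f -> f
\u._ : e -> f -> f
  unify e -> f -> f ~ Bool -> g
  unify e ~ Bool
  unify f -> f ~ g
_ _ : f -> f
  unify Bool ~ Bool
  unify Bool ~ Bool
  unify Bool ~ Bool
p : i
\p._ : i -> i
\w._ : h -> i -> i
  unify h -> i -> i ~ Bool -> j
  unify h ~ Bool
  unify i -> i ~ j
_ _ : i -> i
\q._ : k -> Int
  unify i -> i ~ k -> Int
  unify i ~ k
  unify k ~ Int
  unify f -> f ~ Int -> Int
  unify f ~ Int
  unify Int ~ Int
  unify a -> b -> Int ~ (Int -> Int) -> l
  unify a ~ Int -> Int
  unify b -> Int ~ l
_ _ : b -> Int
\r._ : m -> Bool
  unify b -> Int ~ (m -> Bool) -> n
  unify b ~ m -> Bool
  unify Int ~ n
_ _ : Int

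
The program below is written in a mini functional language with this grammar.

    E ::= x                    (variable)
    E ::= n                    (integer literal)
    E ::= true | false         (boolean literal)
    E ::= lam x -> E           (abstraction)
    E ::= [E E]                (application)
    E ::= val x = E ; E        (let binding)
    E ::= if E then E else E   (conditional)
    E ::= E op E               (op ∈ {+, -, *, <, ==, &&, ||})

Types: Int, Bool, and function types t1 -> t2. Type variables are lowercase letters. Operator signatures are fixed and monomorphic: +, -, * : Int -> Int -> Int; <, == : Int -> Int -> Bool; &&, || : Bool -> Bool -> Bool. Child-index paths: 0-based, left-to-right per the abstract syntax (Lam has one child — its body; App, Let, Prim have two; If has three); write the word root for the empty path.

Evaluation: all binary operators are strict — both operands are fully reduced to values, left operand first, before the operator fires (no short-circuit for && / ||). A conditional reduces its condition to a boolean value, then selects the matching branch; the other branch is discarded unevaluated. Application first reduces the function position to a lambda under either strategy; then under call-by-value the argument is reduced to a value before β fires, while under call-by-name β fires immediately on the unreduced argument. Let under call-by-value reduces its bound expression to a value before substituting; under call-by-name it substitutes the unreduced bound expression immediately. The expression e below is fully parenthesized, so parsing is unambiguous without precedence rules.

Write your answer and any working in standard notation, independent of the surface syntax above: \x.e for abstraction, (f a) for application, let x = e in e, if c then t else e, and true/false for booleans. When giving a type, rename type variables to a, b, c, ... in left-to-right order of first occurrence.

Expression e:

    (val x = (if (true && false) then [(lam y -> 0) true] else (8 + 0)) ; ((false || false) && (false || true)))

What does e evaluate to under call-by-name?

Answer: false

Working:
step 0: (let x = (if (true && false) then ((\y.0) true) else (8 + 0)) in ((false || false) && (false || true)))
step 1: [let@root] ((false || false) && (false || true))
step 2: [delta@0] (false && (false || true))
step 3: [delta@1] (false && true)
step 4: [delta@root] false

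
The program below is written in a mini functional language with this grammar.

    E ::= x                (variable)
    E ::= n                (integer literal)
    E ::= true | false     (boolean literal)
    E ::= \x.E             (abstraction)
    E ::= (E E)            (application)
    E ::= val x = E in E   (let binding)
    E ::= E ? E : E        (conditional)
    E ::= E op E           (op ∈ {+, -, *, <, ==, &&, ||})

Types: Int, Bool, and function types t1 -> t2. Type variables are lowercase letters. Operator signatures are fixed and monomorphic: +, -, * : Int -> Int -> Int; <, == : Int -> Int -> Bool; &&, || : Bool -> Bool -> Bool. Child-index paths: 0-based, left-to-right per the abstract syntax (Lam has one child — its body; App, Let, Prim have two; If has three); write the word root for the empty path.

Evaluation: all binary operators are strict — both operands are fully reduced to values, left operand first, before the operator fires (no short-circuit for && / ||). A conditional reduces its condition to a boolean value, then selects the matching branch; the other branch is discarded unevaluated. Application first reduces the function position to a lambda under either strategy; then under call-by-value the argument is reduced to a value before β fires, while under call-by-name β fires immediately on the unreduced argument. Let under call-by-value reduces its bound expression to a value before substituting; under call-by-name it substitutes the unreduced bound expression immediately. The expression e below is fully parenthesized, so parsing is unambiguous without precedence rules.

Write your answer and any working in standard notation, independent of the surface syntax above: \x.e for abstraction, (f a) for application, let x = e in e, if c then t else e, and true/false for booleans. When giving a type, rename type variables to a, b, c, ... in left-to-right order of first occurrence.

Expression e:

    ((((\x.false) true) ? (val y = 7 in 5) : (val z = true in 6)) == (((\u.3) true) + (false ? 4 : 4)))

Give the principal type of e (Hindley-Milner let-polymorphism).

Answer: Bool

Trace:
\x._ : a -> Bool
  unify a -> Bool ~ Bool -> b
  unify a ~ Bool
  unify Bool ~ b
_ _ : Bool
  unify Bool ~ Bool
let y : Int
let z : Bool
  unify Int ~ Int
  unify Int ~ Int
\u._ : c -> Int
  unify c -> Int ~ Bool -> d
  unify c ~ Bool
  unify Int ~ d
_ _ : Int
  unify Int ~ Int
  unify Bool ~ Bool
  unify Int ~ Int
  unify Int ~ Int
  unify Int ~ Int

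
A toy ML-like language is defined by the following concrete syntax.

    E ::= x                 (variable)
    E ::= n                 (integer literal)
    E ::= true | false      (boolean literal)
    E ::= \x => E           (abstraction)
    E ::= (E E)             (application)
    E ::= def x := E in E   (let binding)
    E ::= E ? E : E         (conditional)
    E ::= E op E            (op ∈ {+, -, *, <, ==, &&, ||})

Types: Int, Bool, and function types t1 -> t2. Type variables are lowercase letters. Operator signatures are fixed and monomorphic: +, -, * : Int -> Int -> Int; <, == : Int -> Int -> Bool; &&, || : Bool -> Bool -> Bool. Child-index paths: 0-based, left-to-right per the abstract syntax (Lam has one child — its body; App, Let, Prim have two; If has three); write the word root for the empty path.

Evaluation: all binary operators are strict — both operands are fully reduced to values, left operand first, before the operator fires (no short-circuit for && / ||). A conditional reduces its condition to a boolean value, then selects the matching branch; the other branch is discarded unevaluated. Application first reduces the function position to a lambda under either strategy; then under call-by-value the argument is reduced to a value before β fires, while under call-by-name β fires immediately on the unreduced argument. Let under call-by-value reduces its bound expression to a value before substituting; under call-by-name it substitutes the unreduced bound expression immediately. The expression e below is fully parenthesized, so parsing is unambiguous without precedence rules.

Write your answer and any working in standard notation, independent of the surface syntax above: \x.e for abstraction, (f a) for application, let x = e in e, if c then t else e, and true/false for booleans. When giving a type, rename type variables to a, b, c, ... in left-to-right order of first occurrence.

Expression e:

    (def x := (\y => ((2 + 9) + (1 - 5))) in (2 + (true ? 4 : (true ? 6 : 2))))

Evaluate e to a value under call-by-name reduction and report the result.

Answer: 6

Derivation:
step 0: (let x = (\y.((2 + 9) + (1 - 5))) in (2 + (if true then 4 else (if true then 6 else 2))))
step 1: [let@root] (2 + (if true then 4 else (if true then 6 else 2)))
step 2: [if@1] (2 + 4)
step 3: [delta@root] 6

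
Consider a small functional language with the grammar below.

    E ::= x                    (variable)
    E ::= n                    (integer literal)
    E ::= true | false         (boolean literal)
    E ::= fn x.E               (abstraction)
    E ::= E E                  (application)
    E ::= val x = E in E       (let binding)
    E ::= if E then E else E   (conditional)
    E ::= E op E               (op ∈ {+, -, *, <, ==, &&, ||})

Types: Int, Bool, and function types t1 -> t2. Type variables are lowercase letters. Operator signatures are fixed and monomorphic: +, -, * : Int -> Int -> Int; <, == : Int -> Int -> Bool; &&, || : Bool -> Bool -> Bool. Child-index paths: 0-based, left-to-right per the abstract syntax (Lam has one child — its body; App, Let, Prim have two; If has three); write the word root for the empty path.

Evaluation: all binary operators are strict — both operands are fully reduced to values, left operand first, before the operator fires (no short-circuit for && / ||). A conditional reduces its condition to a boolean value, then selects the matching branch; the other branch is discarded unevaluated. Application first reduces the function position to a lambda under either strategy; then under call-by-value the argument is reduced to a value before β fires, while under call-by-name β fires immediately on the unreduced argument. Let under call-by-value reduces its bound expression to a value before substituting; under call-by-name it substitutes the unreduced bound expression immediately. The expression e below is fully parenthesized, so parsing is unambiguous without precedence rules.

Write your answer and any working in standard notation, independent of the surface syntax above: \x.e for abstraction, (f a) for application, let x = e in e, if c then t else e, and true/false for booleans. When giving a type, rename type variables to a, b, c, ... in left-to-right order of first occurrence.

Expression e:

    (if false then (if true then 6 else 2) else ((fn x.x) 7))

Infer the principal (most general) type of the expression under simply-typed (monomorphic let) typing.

Answer: Int

Derivation:
  unify Bool ~ Bool
  unify Bool ~ Bool
  unify Int ~ Int
x : a
\x._ : a -> a
  unify a -> a ~ Int -> b
  unify a ~ Int
  unify Int ~ b
_ _ : Int
  unify Int ~ Int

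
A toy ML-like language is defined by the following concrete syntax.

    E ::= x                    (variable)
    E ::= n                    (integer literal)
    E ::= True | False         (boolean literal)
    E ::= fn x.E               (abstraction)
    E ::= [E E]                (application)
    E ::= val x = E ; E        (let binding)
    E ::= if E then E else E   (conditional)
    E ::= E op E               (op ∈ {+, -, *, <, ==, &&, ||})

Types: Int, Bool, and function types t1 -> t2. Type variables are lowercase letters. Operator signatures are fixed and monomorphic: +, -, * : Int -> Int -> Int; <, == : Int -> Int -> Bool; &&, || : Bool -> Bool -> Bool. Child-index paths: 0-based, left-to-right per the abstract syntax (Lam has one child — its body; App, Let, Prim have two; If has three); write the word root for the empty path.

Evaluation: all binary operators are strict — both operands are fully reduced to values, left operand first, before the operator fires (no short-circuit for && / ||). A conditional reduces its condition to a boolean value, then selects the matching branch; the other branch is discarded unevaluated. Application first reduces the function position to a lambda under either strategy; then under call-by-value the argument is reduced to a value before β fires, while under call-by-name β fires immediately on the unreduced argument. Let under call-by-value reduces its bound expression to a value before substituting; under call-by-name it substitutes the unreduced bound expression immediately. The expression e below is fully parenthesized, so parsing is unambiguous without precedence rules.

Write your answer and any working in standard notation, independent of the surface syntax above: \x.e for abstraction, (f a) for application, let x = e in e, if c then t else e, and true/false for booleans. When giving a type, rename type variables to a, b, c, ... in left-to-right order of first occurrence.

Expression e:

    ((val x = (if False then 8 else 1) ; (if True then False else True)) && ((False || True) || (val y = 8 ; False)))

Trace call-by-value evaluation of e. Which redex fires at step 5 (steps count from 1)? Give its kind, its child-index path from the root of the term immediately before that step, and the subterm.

Answer: let at 1.1 : (let y = 8 in false)

Derivation:
step 0: ((let x = (if false then 8 else 1) in (if true then false else true)) && ((false || true) || (let y = 8 in false)))
step 1: [if@0.0] ((let x = 1 in (if true then false else true)) && ((false || true) || (let y = 8 in false)))
step 2: [let@0] ((if true then false else true) && ((false || true) || (let y = 8 in false)))
step 3: [if@0] (false && ((false || true) || (let y = 8 in false)))
step 4: [delta@1.0] (false && (true || (let y = 8 in false)))
step 5: [let@1.1] (false && (true || false))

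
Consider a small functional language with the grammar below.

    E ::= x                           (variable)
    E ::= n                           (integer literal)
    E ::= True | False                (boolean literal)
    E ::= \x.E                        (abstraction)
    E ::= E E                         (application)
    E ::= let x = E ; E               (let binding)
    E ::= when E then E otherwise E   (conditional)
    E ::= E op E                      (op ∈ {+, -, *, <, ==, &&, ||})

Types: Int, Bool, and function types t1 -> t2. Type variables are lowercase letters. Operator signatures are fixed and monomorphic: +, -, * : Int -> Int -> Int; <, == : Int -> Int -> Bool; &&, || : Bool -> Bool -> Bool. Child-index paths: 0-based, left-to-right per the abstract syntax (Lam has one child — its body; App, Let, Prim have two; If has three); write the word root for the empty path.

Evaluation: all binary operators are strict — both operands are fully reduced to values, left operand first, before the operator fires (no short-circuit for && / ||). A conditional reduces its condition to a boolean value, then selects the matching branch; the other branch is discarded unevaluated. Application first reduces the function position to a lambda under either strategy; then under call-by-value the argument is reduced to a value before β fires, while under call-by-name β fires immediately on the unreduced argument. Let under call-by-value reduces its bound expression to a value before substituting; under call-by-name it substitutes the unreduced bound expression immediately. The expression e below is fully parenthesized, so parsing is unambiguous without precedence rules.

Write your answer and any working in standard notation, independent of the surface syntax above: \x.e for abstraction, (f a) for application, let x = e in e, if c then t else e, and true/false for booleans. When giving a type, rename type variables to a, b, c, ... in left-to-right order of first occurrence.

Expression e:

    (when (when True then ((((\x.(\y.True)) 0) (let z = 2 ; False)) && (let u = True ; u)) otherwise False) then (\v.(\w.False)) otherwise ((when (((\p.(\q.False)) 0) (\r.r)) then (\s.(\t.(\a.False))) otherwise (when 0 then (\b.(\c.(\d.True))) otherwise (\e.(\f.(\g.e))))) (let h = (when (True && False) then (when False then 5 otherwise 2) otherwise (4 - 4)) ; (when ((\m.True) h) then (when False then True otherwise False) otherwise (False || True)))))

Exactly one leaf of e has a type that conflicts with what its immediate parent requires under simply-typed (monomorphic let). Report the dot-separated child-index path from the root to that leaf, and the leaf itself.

Derivation:
  unify Bool ~ Bool
\y._ : b -> Bool
\x._ : a -> b -> Bool
  unify a -> b -> Bool ~ Int -> c
  unify a ~ Int
  unify b -> Bool ~ c
_ _ : b -> Bool
let z : Int
  unify b -> Bool ~ Bool -> d
  unify b ~ Bool
  unify Bool ~ d
_ _ : Bool
  unify Bool ~ Bool
let u : Bool
u : Bool
  unify Bool ~ Bool
  unify Bool ~ Bool
  unify Bool ~ Bool
\w._ : f -> Bool
\v._ : e -> f -> Bool
\q._ : h -> Bool
\p._ : g -> h -> Bool
  unify g -> h -> Bool ~ Int -> i
  unify g ~ Int
  unify h -> Bool ~ i
_ _ : h -> Bool
r : j
\r._ : j -> j
  unify h -> Bool ~ (j -> j) -> k
  unify h ~ j -> j
  unify Bool ~ k
_ _ : Bool
  unify Bool ~ Bool
\a._ : n -> Bool
\t._ : m -> n -> Bool
\s._ : l -> m -> n -> Bool
  unify Int ~ Bool
  FAIL: mismatch Int ~ Bool

Answer: 2.0.2.0 : 0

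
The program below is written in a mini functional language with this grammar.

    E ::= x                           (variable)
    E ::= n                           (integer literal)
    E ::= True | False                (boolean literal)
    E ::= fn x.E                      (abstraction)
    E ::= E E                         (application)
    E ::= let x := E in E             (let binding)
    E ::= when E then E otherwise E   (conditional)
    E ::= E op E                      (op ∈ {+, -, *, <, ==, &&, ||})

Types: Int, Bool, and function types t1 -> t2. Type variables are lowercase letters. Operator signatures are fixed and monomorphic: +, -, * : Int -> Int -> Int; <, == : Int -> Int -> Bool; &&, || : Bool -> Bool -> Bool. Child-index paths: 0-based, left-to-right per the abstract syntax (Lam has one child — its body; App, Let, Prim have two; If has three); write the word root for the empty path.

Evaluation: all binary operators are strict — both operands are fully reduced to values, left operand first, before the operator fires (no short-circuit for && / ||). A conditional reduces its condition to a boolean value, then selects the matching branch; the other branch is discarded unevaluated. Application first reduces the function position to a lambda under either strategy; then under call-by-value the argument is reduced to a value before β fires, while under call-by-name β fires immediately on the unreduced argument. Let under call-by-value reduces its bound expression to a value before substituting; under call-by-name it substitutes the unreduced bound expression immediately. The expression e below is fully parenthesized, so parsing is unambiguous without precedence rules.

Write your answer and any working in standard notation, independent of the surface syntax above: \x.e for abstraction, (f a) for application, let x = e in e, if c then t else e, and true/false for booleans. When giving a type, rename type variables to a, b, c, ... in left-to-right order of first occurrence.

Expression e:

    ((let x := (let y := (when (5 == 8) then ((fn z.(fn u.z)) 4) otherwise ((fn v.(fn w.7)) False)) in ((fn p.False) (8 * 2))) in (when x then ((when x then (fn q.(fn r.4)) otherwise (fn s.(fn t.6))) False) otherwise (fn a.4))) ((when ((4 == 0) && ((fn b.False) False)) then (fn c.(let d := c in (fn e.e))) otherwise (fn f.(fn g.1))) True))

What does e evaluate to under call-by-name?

Answer: 4

Trace:
step 0: ((let x = (let y = (if (5 == 8) then ((\z.(\u.z)) 4) else ((\v.(\w.7)) false)) in ((\p.false) (8 * 2))) in (if x then ((if x then (\q.(\r.4)) else (\s.(\t.6))) false) else (\a.4))) ((if ((4 == 0) && ((\b.false) false)) then (\c.(let d = c in (\e.e))) else (\f.(\g.1))) true))
step 1: [let@0] ((if (let y = (if (5 == 8) then ((\z.(\u.z)) 4) else ((\v.(\w.7)) false)) in ((\p.false) (8 * 2))) then ((if (let y = (if (5 == 8) then ((\z.(\u.z)) 4) else ((\v.(\w.7)) false)) in ((\p.false) (8 * 2))) then (\q.(\r.4)) else (\s.(\t.6))) false) else (\a.4)) ((if ((4 == 0) && ((\b.false) false)) then (\c.(let d = c in (\e.e))) else (\f.(\g.1))) true))
step 2: [let@0.0] ((if ((\p.false) (8 * 2)) then ((if (let y = (if (5 == 8) then ((\z.(\u.z)) 4) else ((\v.(\w.7)) false)) in ((\p.false) (8 * 2))) then (\q.(\r.4)) else (\s.(\t.6))) false) else (\a.4)) ((if ((4 == 0) && ((\b.false) false)) then (\c.(let d = c in (\e.e))) else (\f.(\g.1))) true))
step 3: [beta@0.0] ((if false then ((if (let y = (if (5 == 8) then ((\z.(\u.z)) 4) else ((\v.(\w.7)) false)) in ((\p.false) (8 * 2))) then (\q.(\r.4)) else (\s.(\t.6))) false) else (\a.4)) ((if ((4 == 0) && ((\b.false) false)) then (\c.(let d = c in (\e.e))) else (\f.(\g.1))) true))
step 4: [if@0] ((\a.4) ((if ((4 == 0) && ((\b.false) false)) then (\c.(let d = c in (\e.e))) else (\f.(\g.1))) true))
step 5: [beta@root] 4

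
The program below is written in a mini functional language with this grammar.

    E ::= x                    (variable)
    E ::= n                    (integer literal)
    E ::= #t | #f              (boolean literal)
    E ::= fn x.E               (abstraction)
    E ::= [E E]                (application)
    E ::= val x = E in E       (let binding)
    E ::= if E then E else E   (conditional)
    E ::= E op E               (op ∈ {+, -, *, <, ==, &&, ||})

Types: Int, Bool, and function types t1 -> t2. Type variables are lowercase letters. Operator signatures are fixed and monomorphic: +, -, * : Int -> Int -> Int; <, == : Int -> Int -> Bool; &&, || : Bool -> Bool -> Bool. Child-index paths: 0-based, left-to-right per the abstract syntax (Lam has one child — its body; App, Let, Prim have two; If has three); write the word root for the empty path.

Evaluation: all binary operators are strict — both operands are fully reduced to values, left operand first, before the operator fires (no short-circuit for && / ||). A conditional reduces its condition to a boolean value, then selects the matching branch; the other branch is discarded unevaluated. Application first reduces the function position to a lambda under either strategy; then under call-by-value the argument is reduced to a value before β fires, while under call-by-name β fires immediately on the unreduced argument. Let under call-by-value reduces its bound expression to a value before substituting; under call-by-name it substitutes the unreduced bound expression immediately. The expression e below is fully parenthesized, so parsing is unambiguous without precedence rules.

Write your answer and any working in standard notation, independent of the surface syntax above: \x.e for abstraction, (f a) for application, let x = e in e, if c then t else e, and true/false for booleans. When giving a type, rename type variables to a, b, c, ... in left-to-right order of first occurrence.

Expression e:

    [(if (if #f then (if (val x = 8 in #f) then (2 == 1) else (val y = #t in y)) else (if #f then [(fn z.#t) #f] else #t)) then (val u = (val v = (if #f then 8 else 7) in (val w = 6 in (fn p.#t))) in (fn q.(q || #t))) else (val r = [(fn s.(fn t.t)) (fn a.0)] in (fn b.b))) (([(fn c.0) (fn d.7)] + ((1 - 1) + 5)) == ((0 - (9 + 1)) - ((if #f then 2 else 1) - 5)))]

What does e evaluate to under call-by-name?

Working:
step 0: ((if (if false then (if (let x = 8 in false) then (2 == 1) else (let y = true in y)) else (if false then ((\z.true) false) else true)) then (let u = (let v = (if false then 8 else 7) in (let w = 6 in (\p.true))) in (\q.(q || true))) else (let r = ((\s.(\t.t)) (\a.0)) in (\b.b))) ((((\c.0) (\d.7)) + ((1 - 1) + 5)) == ((0 - (9 + 1)) - ((if false then 2 else 1) - 5))))
step 1: [if@0.0] ((if (if false then ((\z.true) false) else true) then (let u = (let v = (if false then 8 else 7) in (let w = 6 in (\p.true))) in (\q.(q || true))) else (let r = ((\s.(\t.t)) (\a.0)) in (\b.b))) ((((\c.0) (\d.7)) + ((1 - 1) + 5)) == ((0 - (9 + 1)) - ((if false then 2 else 1) - 5))))
step 2: [if@0.0] ((if true then (let u = (let v = (if false then 8 else 7) in (let w = 6 in (\p.true))) in (\q.(q || true))) else (let r = ((\s.(\t.t)) (\a.0)) in (\b.b))) ((((\c.0) (\d.7)) + ((1 - 1) + 5)) == ((0 - (9 + 1)) - ((if false then 2 else 1) - 5))))
step 3: [if@0] ((let u = (let v = (if false then 8 else 7) in (let w = 6 in (\p.true))) in (\q.(q || true))) ((((\c.0) (\d.7)) + ((1 - 1) + 5)) == ((0 - (9 + 1)) - ((if false then 2 else 1) - 5))))
step 4: [let@0] ((\q.(q || true)) ((((\c.0) (\d.7)) + ((1 - 1) + 5)) == ((0 - (9 + 1)) - ((if false then 2 else 1) - 5))))
step 5: [beta@root] (((((\c.0) (\d.7)) + ((1 - 1) + 5)) == ((0 - (9 + 1)) - ((if false then 2 else 1) - 5))) || true)
step 6: [beta@0.0.0] (((0 + ((1 - 1) + 5)) == ((0 - (9 + 1)) - ((if false then 2 else 1) - 5))) || true)
step 7: [delta@0.0.1.0] (((0 + (0 + 5)) == ((0 - (9 + 1)) - ((if false then 2 else 1) - 5))) || true)
step 8: [delta@0.0.1] (((0 + 5) == ((0 - (9 + 1)) - ((if false then 2 else 1) - 5))) || true)
step 9: [delta@0.0] ((5 == ((0 - (9 + 1)) - ((if false then 2 else 1) - 5))) || true)
step 10: [delta@0.1.0.1] ((5 == ((0 - 10) - ((if false then 2 else 1) - 5))) || true)
step 11: [delta@0.1.0] ((5 == (-10 - ((if false then 2 else 1) - 5))) || true)
step 12: [if@0.1.1.0] ((5 == (-10 - (1 - 5))) || true)
step 13: [delta@0.1.1] ((5 == (-10 - -4)) || true)
step 14: [delta@0.1] ((5 == -6) || true)
step 15: [delta@0] (false || true)
step 16: [delta@root] true

Answer: true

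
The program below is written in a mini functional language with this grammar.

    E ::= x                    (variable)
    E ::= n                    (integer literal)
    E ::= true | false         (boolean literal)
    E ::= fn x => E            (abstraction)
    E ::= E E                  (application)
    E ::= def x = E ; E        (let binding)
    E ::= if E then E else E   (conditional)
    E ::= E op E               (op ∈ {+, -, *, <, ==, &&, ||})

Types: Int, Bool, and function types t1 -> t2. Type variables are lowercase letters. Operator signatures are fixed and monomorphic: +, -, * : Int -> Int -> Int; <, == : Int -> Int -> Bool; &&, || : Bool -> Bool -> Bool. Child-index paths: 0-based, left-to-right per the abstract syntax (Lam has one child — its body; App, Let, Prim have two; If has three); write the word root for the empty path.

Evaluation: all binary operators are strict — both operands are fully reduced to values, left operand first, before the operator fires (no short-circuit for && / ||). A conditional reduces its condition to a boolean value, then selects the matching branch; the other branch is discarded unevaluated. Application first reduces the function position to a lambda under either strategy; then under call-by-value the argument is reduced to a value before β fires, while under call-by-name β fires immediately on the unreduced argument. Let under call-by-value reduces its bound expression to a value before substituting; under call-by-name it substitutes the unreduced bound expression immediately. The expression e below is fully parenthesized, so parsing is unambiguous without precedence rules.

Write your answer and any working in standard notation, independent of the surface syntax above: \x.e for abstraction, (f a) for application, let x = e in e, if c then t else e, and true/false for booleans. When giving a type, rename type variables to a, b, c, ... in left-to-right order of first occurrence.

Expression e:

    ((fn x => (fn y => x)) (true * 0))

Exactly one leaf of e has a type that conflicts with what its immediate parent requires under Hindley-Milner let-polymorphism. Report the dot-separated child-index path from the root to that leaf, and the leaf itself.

Trace:
x : a
\y._ : b -> a
\x._ : a -> b -> a
  unify Bool ~ Int
  FAIL: mismatch Bool ~ Int

Answer: 1.0 : true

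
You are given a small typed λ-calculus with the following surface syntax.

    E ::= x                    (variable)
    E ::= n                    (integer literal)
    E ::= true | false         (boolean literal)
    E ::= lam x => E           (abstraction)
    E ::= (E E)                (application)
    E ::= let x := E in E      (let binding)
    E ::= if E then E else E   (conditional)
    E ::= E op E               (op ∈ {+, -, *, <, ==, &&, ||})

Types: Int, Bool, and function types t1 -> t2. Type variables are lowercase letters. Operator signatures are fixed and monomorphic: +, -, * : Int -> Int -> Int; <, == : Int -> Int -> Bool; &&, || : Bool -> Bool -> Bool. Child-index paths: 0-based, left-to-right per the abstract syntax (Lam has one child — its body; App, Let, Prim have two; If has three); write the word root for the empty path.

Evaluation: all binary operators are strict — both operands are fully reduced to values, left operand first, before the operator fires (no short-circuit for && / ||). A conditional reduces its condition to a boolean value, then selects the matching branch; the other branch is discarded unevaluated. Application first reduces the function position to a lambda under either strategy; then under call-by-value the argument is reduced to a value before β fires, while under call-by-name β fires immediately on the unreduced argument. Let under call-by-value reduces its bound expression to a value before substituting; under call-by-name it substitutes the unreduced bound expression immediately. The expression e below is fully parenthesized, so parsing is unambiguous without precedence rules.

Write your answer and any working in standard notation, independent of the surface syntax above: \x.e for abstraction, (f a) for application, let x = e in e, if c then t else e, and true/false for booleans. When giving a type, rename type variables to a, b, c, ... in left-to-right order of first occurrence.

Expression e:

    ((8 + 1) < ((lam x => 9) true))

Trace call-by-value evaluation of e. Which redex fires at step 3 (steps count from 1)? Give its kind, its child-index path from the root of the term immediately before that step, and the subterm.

Trace:
step 0: ((8 + 1) < ((\x.9) true))
step 1: [delta@0] (9 < ((\x.9) true))
step 2: [beta@1] (9 < 9)
step 3: [delta@root] false

Answer: delta at root : (9 < 9)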